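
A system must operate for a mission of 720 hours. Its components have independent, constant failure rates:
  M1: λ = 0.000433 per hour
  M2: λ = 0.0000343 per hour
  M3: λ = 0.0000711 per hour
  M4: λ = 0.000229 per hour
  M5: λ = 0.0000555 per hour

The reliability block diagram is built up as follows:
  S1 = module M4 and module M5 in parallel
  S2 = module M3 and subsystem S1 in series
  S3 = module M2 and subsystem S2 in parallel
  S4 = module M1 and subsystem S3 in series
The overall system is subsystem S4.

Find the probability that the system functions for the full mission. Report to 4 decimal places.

R(M1) = exp(−0.000433 × 720) = 0.732157
R(M2) = exp(−0.0000343 × 720) = 0.975606
R(M3) = exp(−0.0000711 × 720) = 0.950096
R(M4) = exp(−0.000229 × 720) = 0.847995
R(M5) = exp(−0.0000555 × 720) = 0.960828
Parallel (M4 and M5): 1 − (1 − 0.847995)(1 − 0.960828) = 0.994046
Series (M3 and [0.994046]): 0.950096 × 0.994046 = 0.944439
Parallel (M2 and [0.944439]): 1 − (1 − 0.975606)(1 − 0.944439) = 0.998645
Series (M1 and [0.998645]): 0.732157 × 0.998645 = 0.7312

0.7312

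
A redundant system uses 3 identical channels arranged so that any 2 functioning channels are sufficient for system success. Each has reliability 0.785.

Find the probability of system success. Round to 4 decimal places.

R = Σ_{i=2}^{3} C(3,i) p^i (1−p)^{3−i} with p = 0.785
C(3,2)·0.785^2·0.215^1 = 0.397465
C(3,3)·0.785^3·0.215^0 = 0.483737
Sum = 0.8812

0.8812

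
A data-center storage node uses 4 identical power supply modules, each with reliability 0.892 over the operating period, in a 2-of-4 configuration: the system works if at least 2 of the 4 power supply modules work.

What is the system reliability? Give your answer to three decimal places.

0.995

R = Σ_{i=2}^{4} C(4,i) p^i (1−p)^{4−i} with p = 0.892
C(4,2)·0.892^2·0.108^2 = 0.05568
C(4,3)·0.892^3·0.108^1 = 0.30660
C(4,4)·0.892^4·0.108^0 = 0.63308
Sum = 0.995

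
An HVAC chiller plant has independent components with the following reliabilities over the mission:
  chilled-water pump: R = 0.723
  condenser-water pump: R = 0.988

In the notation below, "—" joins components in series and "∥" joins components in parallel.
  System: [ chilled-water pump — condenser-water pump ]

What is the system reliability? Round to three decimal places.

Series (chilled-water pump and condenser-water pump): 0.72300 × 0.98800 = 0.714

0.714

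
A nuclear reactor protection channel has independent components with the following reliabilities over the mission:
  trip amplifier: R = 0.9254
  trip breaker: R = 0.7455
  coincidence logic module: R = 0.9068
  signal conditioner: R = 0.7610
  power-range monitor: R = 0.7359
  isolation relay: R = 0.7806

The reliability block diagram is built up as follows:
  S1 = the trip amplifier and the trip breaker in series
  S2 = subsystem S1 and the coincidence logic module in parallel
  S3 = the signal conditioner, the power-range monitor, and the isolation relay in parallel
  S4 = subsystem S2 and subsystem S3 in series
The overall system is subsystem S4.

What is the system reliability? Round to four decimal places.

Series (trip amplifier and trip breaker): 0.925400 × 0.745500 = 0.689886
Parallel ([0.689886] and coincidence logic module): 1 − (1 − 0.689886)(1 − 0.906800) = 0.971097
Parallel (signal conditioner, power-range monitor, and isolation relay): 1 − (1 − 0.761000)(1 − 0.735900)(1 − 0.780600) = 0.986151
Series ([0.971097] and [0.986151]): 0.971097 × 0.986151 = 0.9576

0.9576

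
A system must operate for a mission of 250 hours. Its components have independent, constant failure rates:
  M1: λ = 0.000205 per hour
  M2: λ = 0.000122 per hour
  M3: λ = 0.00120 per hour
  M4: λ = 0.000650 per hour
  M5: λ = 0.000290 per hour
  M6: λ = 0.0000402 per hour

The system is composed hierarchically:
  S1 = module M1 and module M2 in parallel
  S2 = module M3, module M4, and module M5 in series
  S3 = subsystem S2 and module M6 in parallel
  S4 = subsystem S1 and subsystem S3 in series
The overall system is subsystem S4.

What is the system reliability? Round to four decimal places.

R(M1) = exp(−0.000205 × 250) = 0.950041
R(M2) = exp(−0.000122 × 250) = 0.969960
R(M3) = exp(−0.00120 × 250) = 0.740818
R(M4) = exp(−0.000650 × 250) = 0.850016
R(M5) = exp(−0.000290 × 250) = 0.930066
R(M6) = exp(−0.0000402 × 250) = 0.990000
Parallel (M1 and M2): 1 − (1 − 0.950041)(1 − 0.969960) = 0.998499
Series (M3, M4, and M5): 0.740818 × 0.850016 × 0.930066 = 0.585669
Parallel ([0.585669] and M6): 1 − (1 − 0.585669)(1 − 0.990000) = 0.995857
Series ([0.998499] and [0.995857]): 0.998499 × 0.995857 = 0.9944

0.9944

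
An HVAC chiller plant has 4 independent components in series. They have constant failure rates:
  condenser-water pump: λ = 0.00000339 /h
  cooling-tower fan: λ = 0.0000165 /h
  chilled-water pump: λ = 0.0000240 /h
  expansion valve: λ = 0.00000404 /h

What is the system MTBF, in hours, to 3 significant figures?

20900

Series of exponential components: λ_sys = Σ λ_i
λ_sys = 0.00000339 + 0.0000165 + 0.0000240 + 0.00000404 = 4.7930e-05 /h
MTBF = 1 / λ_sys = 20900 h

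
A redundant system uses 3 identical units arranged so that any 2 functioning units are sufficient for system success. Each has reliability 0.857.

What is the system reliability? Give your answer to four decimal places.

0.9445

R = Σ_{i=2}^{3} C(3,i) p^i (1−p)^{3−i} with p = 0.857
C(3,2)·0.857^2·0.143^1 = 0.315079
C(3,3)·0.857^3·0.143^0 = 0.629423
Sum = 0.9445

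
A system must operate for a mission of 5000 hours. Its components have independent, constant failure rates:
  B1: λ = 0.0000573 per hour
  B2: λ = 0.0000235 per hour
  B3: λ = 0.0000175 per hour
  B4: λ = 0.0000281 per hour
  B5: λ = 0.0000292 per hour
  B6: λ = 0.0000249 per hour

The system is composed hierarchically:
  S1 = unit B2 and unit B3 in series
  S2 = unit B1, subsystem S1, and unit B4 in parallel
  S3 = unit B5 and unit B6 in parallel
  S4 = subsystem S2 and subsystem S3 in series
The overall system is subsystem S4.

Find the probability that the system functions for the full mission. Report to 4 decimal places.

R(B1) = exp(−0.0000573 × 5000) = 0.750887
R(B2) = exp(−0.0000235 × 5000) = 0.889141
R(B3) = exp(−0.0000175 × 5000) = 0.916219
R(B4) = exp(−0.0000281 × 5000) = 0.868924
R(B5) = exp(−0.0000292 × 5000) = 0.864158
R(B6) = exp(−0.0000249 × 5000) = 0.882938
Series (B2 and B3): 0.889141 × 0.916219 = 0.814648
Parallel (B1, [0.814648], and B4): 1 − (1 − 0.750887)(1 − 0.814648)(1 − 0.868924) = 0.993948
Parallel (B5 and B6): 1 − (1 − 0.864158)(1 − 0.882938) = 0.984098
Series ([0.993948] and [0.984098]): 0.993948 × 0.984098 = 0.9781

0.9781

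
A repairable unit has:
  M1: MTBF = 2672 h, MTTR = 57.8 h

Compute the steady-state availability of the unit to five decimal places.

A(M1) = MTBF/(MTBF+MTTR) = 2672/(2672+57.8) = 0.97883

0.97883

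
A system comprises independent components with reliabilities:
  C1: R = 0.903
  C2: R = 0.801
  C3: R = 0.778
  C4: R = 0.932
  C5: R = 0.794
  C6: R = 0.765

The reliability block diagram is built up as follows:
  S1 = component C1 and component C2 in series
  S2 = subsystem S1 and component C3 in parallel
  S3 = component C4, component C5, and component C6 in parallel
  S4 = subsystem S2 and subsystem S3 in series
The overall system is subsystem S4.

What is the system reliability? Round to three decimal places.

Series (C1 and C2): 0.90300 × 0.80100 = 0.72330
Parallel ([0.72330] and C3): 1 − (1 − 0.72330)(1 − 0.77800) = 0.93857
Parallel (C4, C5, and C6): 1 − (1 − 0.93200)(1 − 0.79400)(1 − 0.76500) = 0.99671
Series ([0.93857] and [0.99671]): 0.93857 × 0.99671 = 0.935

0.935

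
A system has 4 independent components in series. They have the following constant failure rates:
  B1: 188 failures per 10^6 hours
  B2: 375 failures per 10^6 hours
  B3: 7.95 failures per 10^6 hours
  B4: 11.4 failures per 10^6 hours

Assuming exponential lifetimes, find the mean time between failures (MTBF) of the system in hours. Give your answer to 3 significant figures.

Series of exponential components: λ_sys = Σ λ_i
λ_sys = 0.000188 + 0.000375 + 0.00000795 + 0.0000114 = 5.8235e-04 /h
MTBF = 1 / λ_sys = 1720 h

1720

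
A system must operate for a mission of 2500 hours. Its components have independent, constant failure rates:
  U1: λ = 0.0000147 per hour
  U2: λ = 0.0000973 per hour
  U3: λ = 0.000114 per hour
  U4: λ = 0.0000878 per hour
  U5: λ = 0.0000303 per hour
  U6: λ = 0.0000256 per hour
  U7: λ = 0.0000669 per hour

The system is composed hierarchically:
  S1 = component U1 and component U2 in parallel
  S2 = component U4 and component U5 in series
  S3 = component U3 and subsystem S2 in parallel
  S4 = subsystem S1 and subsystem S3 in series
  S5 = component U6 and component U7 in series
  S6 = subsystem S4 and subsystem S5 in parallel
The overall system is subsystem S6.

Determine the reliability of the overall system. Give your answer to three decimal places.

0.985

R(U1) = exp(−0.0000147 × 2500) = 0.96392
R(U2) = exp(−0.0000973 × 2500) = 0.78408
R(U3) = exp(−0.000114 × 2500) = 0.75201
R(U4) = exp(−0.0000878 × 2500) = 0.80292
R(U5) = exp(−0.0000303 × 2500) = 0.92705
R(U6) = exp(−0.0000256 × 2500) = 0.93800
R(U7) = exp(−0.0000669 × 2500) = 0.84599
Parallel (U1 and U2): 1 − (1 − 0.96392)(1 − 0.78408) = 0.99221
Series (U4 and U5): 0.80292 × 0.92705 = 0.74435
Parallel (U3 and [0.74435]): 1 − (1 − 0.75201)(1 − 0.74435) = 0.93660
Series ([0.99221] and [0.93660]): 0.99221 × 0.93660 = 0.92930
Series (U6 and U7): 0.93800 × 0.84599 = 0.79354
Parallel ([0.92930] and [0.79354]): 1 − (1 − 0.92930)(1 − 0.79354) = 0.985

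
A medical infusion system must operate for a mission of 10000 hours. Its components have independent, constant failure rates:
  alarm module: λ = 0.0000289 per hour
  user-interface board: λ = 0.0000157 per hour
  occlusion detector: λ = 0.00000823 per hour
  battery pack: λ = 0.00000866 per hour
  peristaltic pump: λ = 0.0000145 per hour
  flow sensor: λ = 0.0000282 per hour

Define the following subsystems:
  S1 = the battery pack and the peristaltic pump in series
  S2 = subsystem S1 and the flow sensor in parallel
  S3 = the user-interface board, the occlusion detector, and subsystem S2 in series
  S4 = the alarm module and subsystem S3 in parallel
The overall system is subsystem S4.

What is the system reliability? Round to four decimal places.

0.9365

R(alarm module) = exp(−0.0000289 × 10000) = 0.749012
R(user-interface board) = exp(−0.0000157 × 10000) = 0.854704
R(occlusion detector) = exp(−0.00000823 × 10000) = 0.920996
R(battery pack) = exp(−0.00000866 × 10000) = 0.917044
R(peristaltic pump) = exp(−0.0000145 × 10000) = 0.865022
R(flow sensor) = exp(−0.0000282 × 10000) = 0.754274
Series (battery pack and peristaltic pump): 0.917044 × 0.865022 = 0.793263
Parallel ([0.793263] and flow sensor): 1 − (1 − 0.793263)(1 − 0.754274) = 0.949199
Series (user-interface board, occlusion detector, and [0.949199]): 0.854704 × 0.920996 × 0.949199 = 0.747189
Parallel (alarm module and [0.747189]): 1 − (1 − 0.749012)(1 − 0.747189) = 0.9365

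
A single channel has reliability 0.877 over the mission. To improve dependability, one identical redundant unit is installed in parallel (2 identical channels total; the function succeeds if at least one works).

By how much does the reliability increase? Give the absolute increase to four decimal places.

R_before = 0.877
R_after = 1 − (1 − 0.877)^2 = 0.9849
ΔR = 0.9849 − 0.877 = 0.1079

0.1079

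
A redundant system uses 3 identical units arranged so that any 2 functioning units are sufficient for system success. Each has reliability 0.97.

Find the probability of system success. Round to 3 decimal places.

R = Σ_{i=2}^{3} C(3,i) p^i (1−p)^{3−i} with p = 0.97
C(3,2)·0.97^2·0.03^1 = 0.08468
C(3,3)·0.97^3·0.03^0 = 0.91267
Sum = 0.997

0.997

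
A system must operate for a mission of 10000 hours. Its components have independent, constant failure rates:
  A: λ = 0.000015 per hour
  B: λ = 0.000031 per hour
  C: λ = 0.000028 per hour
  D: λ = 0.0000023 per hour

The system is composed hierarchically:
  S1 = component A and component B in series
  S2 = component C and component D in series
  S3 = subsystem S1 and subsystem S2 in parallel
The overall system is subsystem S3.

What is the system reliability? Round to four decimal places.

0.9036

R(A) = exp(−0.000015 × 10000) = 0.860708
R(B) = exp(−0.000031 × 10000) = 0.733447
R(C) = exp(−0.000028 × 10000) = 0.755784
R(D) = exp(−0.0000023 × 10000) = 0.977262
Series (A and B): 0.860708 × 0.733447 = 0.631284
Series (C and D): 0.755784 × 0.977262 = 0.738599
Parallel ([0.631284] and [0.738599]): 1 − (1 − 0.631284)(1 − 0.738599) = 0.9036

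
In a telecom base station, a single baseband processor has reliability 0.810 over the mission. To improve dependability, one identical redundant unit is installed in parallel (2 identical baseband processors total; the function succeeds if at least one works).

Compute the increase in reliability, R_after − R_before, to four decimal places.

0.1539

R_before = 0.810
R_after = 1 − (1 − 0.810)^2 = 0.9639
ΔR = 0.9639 − 0.810 = 0.1539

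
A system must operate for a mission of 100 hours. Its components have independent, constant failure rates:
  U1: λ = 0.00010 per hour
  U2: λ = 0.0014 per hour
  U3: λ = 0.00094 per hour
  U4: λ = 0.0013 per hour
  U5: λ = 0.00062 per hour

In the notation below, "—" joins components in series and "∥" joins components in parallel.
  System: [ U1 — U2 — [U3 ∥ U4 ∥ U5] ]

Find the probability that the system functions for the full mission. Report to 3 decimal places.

R(U1) = exp(−0.00010 × 100) = 0.99005
R(U2) = exp(−0.0014 × 100) = 0.86936
R(U3) = exp(−0.00094 × 100) = 0.91028
R(U4) = exp(−0.0013 × 100) = 0.87810
R(U5) = exp(−0.00062 × 100) = 0.93988
Parallel (U3, U4, and U5): 1 − (1 − 0.91028)(1 − 0.87810)(1 − 0.93988) = 0.99934
Series (U1, U2, and [0.99934]): 0.99005 × 0.86936 × 0.99934 = 0.860

0.860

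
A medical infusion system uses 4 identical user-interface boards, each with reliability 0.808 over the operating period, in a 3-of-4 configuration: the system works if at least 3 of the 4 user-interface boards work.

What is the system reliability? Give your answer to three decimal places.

0.831

R = Σ_{i=3}^{4} C(4,i) p^i (1−p)^{4−i} with p = 0.808
C(4,3)·0.808^3·0.192^1 = 0.40513
C(4,4)·0.808^4·0.192^0 = 0.42623
Sum = 0.831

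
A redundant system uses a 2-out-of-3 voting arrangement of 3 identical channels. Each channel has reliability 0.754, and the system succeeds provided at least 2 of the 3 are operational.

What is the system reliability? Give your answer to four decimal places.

0.8482

R = Σ_{i=2}^{3} C(3,i) p^i (1−p)^{3−i} with p = 0.754
C(3,2)·0.754^2·0.246^1 = 0.419565
C(3,3)·0.754^3·0.246^0 = 0.428661
Sum = 0.8482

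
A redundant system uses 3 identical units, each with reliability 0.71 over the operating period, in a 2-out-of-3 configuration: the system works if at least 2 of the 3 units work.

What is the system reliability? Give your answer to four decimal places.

0.7965

R = Σ_{i=2}^{3} C(3,i) p^i (1−p)^{3−i} with p = 0.71
C(3,2)·0.71^2·0.29^1 = 0.438567
C(3,3)·0.71^3·0.29^0 = 0.357911
Sum = 0.7965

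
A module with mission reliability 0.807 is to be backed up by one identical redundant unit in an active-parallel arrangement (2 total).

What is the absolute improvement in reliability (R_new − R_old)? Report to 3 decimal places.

0.156

R_before = 0.807
R_after = 1 − (1 − 0.807)^2 = 0.963
ΔR = 0.963 − 0.807 = 0.156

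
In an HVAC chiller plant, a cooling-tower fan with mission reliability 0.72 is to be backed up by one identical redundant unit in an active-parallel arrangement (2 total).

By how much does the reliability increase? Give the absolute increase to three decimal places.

R_before = 0.72
R_after = 1 − (1 − 0.72)^2 = 0.922
ΔR = 0.922 − 0.72 = 0.202

0.202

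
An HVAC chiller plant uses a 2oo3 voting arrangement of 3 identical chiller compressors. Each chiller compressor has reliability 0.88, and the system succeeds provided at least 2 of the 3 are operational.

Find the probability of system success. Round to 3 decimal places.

0.960

R = Σ_{i=2}^{3} C(3,i) p^i (1−p)^{3−i} with p = 0.88
C(3,2)·0.88^2·0.12^1 = 0.27878
C(3,3)·0.88^3·0.12^0 = 0.68147
Sum = 0.960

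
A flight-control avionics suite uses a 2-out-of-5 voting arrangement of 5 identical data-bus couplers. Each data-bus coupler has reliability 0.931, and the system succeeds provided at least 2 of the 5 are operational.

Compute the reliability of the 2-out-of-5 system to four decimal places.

0.9999

R = Σ_{i=2}^{5} C(5,i) p^i (1−p)^{5−i} with p = 0.931
C(5,2)·0.931^2·0.069^3 = 0.002847
C(5,3)·0.931^3·0.069^2 = 0.038419
C(5,4)·0.931^4·0.069^1 = 0.259190
C(5,5)·0.931^5·0.069^0 = 0.699437
Sum = 0.9999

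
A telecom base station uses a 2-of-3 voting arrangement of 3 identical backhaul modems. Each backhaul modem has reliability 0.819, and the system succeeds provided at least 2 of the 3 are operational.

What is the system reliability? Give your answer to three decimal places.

0.914

R = Σ_{i=2}^{3} C(3,i) p^i (1−p)^{3−i} with p = 0.819
C(3,2)·0.819^2·0.181^1 = 0.36422
C(3,3)·0.819^3·0.181^0 = 0.54935
Sum = 0.914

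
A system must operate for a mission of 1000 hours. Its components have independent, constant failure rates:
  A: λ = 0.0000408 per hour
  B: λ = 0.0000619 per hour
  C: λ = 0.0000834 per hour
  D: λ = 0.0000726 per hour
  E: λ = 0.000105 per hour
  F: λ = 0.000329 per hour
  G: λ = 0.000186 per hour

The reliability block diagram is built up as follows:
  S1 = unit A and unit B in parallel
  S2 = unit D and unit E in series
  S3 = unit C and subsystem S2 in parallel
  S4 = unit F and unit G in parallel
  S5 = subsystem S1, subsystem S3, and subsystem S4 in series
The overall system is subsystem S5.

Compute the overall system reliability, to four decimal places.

R(A) = exp(−0.0000408 × 1000) = 0.960021
R(B) = exp(−0.0000619 × 1000) = 0.939977
R(C) = exp(−0.0000834 × 1000) = 0.919983
R(D) = exp(−0.0000726 × 1000) = 0.929973
R(E) = exp(−0.000105 × 1000) = 0.900325
R(F) = exp(−0.000329 × 1000) = 0.719643
R(G) = exp(−0.000186 × 1000) = 0.830274
Parallel (A and B): 1 − (1 − 0.960021)(1 − 0.939977) = 0.997600
Series (D and E): 0.929973 × 0.900325 = 0.837278
Parallel (C and [0.837278]): 1 − (1 − 0.919983)(1 − 0.837278) = 0.986979
Parallel (F and G): 1 − (1 − 0.719643)(1 − 0.830274) = 0.952416
Series ([0.997600], [0.986979], and [0.952416]): 0.997600 × 0.986979 × 0.952416 = 0.9378

0.9378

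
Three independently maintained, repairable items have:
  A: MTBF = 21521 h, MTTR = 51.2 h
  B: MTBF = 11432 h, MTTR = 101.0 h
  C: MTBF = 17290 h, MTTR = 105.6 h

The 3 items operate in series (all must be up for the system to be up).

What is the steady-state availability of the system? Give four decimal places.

A(A) = MTBF/(MTBF+MTTR) = 21521/(21521+51.2) = 0.997627
A(B) = MTBF/(MTBF+MTTR) = 11432/(11432+101.0) = 0.991243
A(C) = MTBF/(MTBF+MTTR) = 17290/(17290+105.6) = 0.993929
Series availability: 0.997627 × 0.991243 × 0.993929 = 0.9829

0.9829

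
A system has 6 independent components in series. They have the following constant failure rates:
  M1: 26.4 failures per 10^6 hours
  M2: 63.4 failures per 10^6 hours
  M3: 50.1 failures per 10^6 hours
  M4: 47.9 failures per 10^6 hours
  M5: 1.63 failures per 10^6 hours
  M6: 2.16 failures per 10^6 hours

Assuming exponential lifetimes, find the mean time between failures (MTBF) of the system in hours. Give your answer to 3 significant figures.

5220

Series of exponential components: λ_sys = Σ λ_i
λ_sys = 0.0000264 + 0.0000634 + 0.0000501 + 0.0000479 + 0.00000163 + 0.00000216 = 1.9159e-04 /h
MTBF = 1 / λ_sys = 5220 h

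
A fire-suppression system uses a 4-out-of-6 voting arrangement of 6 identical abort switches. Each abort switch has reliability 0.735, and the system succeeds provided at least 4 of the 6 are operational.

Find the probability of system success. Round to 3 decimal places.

0.806

R = Σ_{i=4}^{6} C(6,i) p^i (1−p)^{6−i} with p = 0.735
C(6,4)·0.735^4·0.265^2 = 0.30742
C(6,5)·0.735^5·0.265^1 = 0.34106
C(6,6)·0.735^6·0.265^0 = 0.15766
Sum = 0.806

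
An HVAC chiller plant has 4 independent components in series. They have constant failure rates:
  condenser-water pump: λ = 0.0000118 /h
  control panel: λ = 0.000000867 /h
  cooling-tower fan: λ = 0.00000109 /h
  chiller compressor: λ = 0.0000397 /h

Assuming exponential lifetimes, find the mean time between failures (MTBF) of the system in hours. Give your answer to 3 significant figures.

Series of exponential components: λ_sys = Σ λ_i
λ_sys = 0.0000118 + 0.000000867 + 0.00000109 + 0.0000397 = 5.3457e-05 /h
MTBF = 1 / λ_sys = 18700 h

18700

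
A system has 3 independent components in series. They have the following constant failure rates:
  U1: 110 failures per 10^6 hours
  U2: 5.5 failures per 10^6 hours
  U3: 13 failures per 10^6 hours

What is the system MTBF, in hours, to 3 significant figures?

Series of exponential components: λ_sys = Σ λ_i
λ_sys = 0.00011 + 0.0000055 + 0.000013 = 1.2850e-04 /h
MTBF = 1 / λ_sys = 7780 h

7780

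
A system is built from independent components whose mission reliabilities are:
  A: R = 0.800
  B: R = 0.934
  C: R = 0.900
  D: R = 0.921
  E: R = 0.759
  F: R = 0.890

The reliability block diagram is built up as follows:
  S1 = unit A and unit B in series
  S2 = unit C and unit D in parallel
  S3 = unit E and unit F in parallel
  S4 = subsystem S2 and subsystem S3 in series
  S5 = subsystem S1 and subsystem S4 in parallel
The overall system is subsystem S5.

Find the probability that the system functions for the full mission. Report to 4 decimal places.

Series (A and B): 0.800000 × 0.934000 = 0.747200
Parallel (C and D): 1 − (1 − 0.900000)(1 − 0.921000) = 0.992100
Parallel (E and F): 1 − (1 − 0.759000)(1 − 0.890000) = 0.973490
Series ([0.992100] and [0.973490]): 0.992100 × 0.973490 = 0.965799
Parallel ([0.747200] and [0.965799]): 1 − (1 − 0.747200)(1 − 0.965799) = 0.9914

0.9914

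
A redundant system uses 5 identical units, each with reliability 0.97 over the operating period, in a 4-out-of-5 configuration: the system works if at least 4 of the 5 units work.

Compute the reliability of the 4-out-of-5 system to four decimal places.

R = Σ_{i=4}^{5} C(5,i) p^i (1−p)^{5−i} with p = 0.97
C(5,4)·0.97^4·0.03^1 = 0.132794
C(5,5)·0.97^5·0.03^0 = 0.858734
Sum = 0.9915

0.9915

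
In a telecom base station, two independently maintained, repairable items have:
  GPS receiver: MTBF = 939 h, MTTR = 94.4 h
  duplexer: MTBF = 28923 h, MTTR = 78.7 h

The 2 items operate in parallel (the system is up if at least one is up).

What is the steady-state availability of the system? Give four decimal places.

0.9998

A(GPS receiver) = MTBF/(MTBF+MTTR) = 939/(939+94.4) = 0.908651
A(duplexer) = MTBF/(MTBF+MTTR) = 28923/(28923+78.7) = 0.997286
Parallel availability: 1 − (1 − 0.908651)(1 − 0.997286) = 0.9998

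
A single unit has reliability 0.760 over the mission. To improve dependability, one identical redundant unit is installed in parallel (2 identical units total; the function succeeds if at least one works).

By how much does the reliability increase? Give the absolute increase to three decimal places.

R_before = 0.760
R_after = 1 − (1 − 0.760)^2 = 0.942
ΔR = 0.942 − 0.760 = 0.182

0.182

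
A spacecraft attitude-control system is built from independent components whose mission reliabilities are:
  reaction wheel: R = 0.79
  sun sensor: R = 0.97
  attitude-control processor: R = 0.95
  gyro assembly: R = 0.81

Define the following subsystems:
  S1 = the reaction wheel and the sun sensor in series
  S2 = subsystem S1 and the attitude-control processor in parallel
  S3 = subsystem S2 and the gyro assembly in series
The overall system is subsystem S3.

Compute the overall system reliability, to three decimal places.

0.801

Series (reaction wheel and sun sensor): 0.79000 × 0.97000 = 0.76630
Parallel ([0.76630] and attitude-control processor): 1 − (1 − 0.76630)(1 − 0.95000) = 0.98832
Series ([0.98832] and gyro assembly): 0.98832 × 0.81000 = 0.801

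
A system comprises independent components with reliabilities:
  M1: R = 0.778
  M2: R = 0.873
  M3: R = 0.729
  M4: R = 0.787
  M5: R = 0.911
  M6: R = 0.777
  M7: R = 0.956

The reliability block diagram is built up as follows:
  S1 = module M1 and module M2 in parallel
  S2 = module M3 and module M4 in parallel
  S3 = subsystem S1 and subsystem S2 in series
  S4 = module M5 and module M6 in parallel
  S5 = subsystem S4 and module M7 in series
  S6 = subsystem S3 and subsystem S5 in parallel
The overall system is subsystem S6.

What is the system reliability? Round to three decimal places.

0.995

Parallel (M1 and M2): 1 − (1 − 0.77800)(1 − 0.87300) = 0.97181
Parallel (M3 and M4): 1 − (1 − 0.72900)(1 − 0.78700) = 0.94228
Series ([0.97181] and [0.94228]): 0.97181 × 0.94228 = 0.91572
Parallel (M5 and M6): 1 − (1 − 0.91100)(1 − 0.77700) = 0.98015
Series ([0.98015] and M7): 0.98015 × 0.95600 = 0.93702
Parallel ([0.91572] and [0.93702]): 1 − (1 − 0.91572)(1 − 0.93702) = 0.995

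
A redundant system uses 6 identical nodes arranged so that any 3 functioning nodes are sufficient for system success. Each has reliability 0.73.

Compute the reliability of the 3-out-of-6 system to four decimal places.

R = Σ_{i=3}^{6} C(6,i) p^i (1−p)^{6−i} with p = 0.73
C(6,3)·0.73^3·0.27^3 = 0.153140
C(6,4)·0.73^4·0.27^2 = 0.310535
C(6,5)·0.73^5·0.27^1 = 0.335838
C(6,6)·0.73^6·0.27^0 = 0.151334
Sum = 0.9508

0.9508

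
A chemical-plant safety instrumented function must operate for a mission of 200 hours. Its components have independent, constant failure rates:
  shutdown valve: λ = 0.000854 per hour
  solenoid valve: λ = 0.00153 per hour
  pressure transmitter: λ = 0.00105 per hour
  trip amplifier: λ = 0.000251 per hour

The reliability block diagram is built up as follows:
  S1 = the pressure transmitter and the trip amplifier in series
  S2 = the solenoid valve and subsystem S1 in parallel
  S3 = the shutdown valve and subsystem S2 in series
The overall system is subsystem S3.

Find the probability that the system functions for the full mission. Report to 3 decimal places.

0.792

R(shutdown valve) = exp(−0.000854 × 200) = 0.84299
R(solenoid valve) = exp(−0.00153 × 200) = 0.73639
R(pressure transmitter) = exp(−0.00105 × 200) = 0.81058
R(trip amplifier) = exp(−0.000251 × 200) = 0.95104
Series (pressure transmitter and trip amplifier): 0.81058 × 0.95104 = 0.77089
Parallel (solenoid valve and [0.77089]): 1 − (1 − 0.73639)(1 − 0.77089) = 0.93960
Series (shutdown valve and [0.93960]): 0.84299 × 0.93960 = 0.792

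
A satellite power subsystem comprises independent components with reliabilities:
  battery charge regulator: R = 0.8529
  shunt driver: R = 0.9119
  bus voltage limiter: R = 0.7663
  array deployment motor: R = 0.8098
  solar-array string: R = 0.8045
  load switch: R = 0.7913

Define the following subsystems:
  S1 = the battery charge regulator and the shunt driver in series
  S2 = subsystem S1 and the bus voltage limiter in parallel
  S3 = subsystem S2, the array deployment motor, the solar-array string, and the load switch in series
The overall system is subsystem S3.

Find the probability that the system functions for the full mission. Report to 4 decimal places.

0.4887

Series (battery charge regulator and shunt driver): 0.852900 × 0.911900 = 0.777760
Parallel ([0.777760] and bus voltage limiter): 1 − (1 − 0.777760)(1 − 0.766300) = 0.948063
Series ([0.948063], array deployment motor, solar-array string, and load switch): 0.948063 × 0.809800 × 0.804500 × 0.791300 = 0.4887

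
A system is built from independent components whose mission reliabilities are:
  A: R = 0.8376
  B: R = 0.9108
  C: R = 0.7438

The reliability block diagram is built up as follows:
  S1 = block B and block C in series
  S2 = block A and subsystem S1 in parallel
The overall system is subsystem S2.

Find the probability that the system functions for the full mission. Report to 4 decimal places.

Series (B and C): 0.910800 × 0.743800 = 0.677453
Parallel (A and [0.677453]): 1 − (1 − 0.837600)(1 − 0.677453) = 0.9476

0.9476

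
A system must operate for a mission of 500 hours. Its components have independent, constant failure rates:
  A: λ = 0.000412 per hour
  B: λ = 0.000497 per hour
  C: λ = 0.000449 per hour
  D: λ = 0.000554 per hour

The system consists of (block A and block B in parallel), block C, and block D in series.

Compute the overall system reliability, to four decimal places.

0.5808

R(A) = exp(−0.000412 × 500) = 0.813833
R(B) = exp(−0.000497 × 500) = 0.779970
R(C) = exp(−0.000449 × 500) = 0.798916
R(D) = exp(−0.000554 × 500) = 0.758054
Parallel (A and B): 1 − (1 − 0.813833)(1 − 0.779970) = 0.959038
Series ([0.959038], C, and D): 0.959038 × 0.798916 × 0.758054 = 0.5808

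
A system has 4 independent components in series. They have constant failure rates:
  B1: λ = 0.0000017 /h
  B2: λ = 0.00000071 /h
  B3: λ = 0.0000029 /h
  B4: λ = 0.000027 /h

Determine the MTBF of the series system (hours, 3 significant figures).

31000

Series of exponential components: λ_sys = Σ λ_i
λ_sys = 0.0000017 + 0.00000071 + 0.0000029 + 0.000027 = 3.2310e-05 /h
MTBF = 1 / λ_sys = 31000 h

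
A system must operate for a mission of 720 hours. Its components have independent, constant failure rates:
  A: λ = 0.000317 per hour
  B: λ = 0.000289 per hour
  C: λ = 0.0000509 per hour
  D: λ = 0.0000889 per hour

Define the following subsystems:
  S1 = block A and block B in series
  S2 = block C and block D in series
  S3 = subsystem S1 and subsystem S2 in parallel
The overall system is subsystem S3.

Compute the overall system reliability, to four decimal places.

0.9661

R(A) = exp(−0.000317 × 720) = 0.795933
R(B) = exp(−0.000289 × 720) = 0.812142
R(C) = exp(−0.0000509 × 720) = 0.964015
R(D) = exp(−0.0000889 × 720) = 0.937997
Series (A and B): 0.795933 × 0.812142 = 0.646411
Series (C and D): 0.964015 × 0.937997 = 0.904243
Parallel ([0.646411] and [0.904243]): 1 − (1 − 0.646411)(1 − 0.904243) = 0.9661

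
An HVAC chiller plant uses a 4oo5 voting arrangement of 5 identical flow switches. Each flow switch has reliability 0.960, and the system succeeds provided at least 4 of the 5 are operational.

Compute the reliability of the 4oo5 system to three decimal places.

0.985

R = Σ_{i=4}^{5} C(5,i) p^i (1−p)^{5−i} with p = 0.960
C(5,4)·0.960^4·0.040^1 = 0.16987
C(5,5)·0.960^5·0.040^0 = 0.81537
Sum = 0.985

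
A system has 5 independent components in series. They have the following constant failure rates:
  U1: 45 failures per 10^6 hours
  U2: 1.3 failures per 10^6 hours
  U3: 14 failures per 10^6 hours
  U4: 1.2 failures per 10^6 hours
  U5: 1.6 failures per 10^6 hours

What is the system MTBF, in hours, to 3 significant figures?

Series of exponential components: λ_sys = Σ λ_i
λ_sys = 0.000045 + 0.0000013 + 0.000014 + 0.0000012 + 0.0000016 = 6.3100e-05 /h
MTBF = 1 / λ_sys = 15800 h

15800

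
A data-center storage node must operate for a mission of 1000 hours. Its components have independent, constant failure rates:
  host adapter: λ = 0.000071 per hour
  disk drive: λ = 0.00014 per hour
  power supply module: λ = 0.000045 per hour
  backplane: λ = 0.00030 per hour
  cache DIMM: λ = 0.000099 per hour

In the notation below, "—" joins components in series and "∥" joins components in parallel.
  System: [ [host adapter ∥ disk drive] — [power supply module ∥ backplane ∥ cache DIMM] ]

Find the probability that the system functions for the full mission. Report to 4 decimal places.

0.9900

R(host adapter) = exp(−0.000071 × 1000) = 0.931462
R(disk drive) = exp(−0.00014 × 1000) = 0.869358
R(power supply module) = exp(−0.000045 × 1000) = 0.955997
R(backplane) = exp(−0.00030 × 1000) = 0.740818
R(cache DIMM) = exp(−0.000099 × 1000) = 0.905743
Parallel (host adapter and disk drive): 1 − (1 − 0.931462)(1 − 0.869358) = 0.991046
Parallel (power supply module, backplane, and cache DIMM): 1 − (1 − 0.955997)(1 − 0.740818)(1 − 0.905743) = 0.998925
Series ([0.991046] and [0.998925]): 0.991046 × 0.998925 = 0.9900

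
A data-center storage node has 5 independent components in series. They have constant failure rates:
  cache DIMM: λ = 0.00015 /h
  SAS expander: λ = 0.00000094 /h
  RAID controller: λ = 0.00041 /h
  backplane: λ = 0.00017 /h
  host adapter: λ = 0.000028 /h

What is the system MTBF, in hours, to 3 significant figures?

1320

Series of exponential components: λ_sys = Σ λ_i
λ_sys = 0.00015 + 0.00000094 + 0.00041 + 0.00017 + 0.000028 = 7.5894e-04 /h
MTBF = 1 / λ_sys = 1320 h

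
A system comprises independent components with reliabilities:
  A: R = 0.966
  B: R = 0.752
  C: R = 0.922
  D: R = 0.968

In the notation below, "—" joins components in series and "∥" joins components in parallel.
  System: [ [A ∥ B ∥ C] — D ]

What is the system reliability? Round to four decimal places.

0.9674

Parallel (A, B, and C): 1 − (1 − 0.966000)(1 − 0.752000)(1 − 0.922000) = 0.999342
Series ([0.999342] and D): 0.999342 × 0.968000 = 0.9674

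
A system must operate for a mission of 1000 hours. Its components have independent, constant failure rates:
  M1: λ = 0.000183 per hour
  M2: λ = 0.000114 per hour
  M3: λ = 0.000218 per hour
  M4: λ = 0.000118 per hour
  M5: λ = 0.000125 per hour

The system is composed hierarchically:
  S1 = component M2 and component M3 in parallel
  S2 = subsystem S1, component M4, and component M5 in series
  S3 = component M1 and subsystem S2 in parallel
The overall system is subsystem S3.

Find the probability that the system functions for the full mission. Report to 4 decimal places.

R(M1) = exp(−0.000183 × 1000) = 0.832768
R(M2) = exp(−0.000114 × 1000) = 0.892258
R(M3) = exp(−0.000218 × 1000) = 0.804125
R(M4) = exp(−0.000118 × 1000) = 0.888696
R(M5) = exp(−0.000125 × 1000) = 0.882497
Parallel (M2 and M3): 1 − (1 − 0.892258)(1 − 0.804125) = 0.978896
Series ([0.978896], M4, and M5): 0.978896 × 0.888696 × 0.882497 = 0.767720
Parallel (M1 and [0.767720]): 1 − (1 − 0.832768)(1 − 0.767720) = 0.9612

0.9612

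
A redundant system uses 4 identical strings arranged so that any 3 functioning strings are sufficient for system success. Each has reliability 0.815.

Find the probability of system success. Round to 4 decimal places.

R = Σ_{i=3}^{4} C(4,i) p^i (1−p)^{4−i} with p = 0.815
C(4,3)·0.815^3·0.185^1 = 0.400594
C(4,4)·0.815^4·0.185^0 = 0.441195
Sum = 0.8418

0.8418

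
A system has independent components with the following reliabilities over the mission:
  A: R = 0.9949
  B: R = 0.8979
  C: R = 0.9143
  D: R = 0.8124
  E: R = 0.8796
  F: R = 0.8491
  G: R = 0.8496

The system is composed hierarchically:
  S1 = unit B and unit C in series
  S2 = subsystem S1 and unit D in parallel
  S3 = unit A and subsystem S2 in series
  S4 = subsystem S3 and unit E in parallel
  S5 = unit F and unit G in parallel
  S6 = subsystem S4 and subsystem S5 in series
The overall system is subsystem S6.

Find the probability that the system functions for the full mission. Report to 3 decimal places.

0.973

Series (B and C): 0.89790 × 0.91430 = 0.82095
Parallel ([0.82095] and D): 1 − (1 − 0.82095)(1 − 0.81240) = 0.96641
Series (A and [0.96641]): 0.99490 × 0.96641 = 0.96148
Parallel ([0.96148] and E): 1 − (1 − 0.96148)(1 − 0.87960) = 0.99536
Parallel (F and G): 1 − (1 − 0.84910)(1 − 0.84960) = 0.97730
Series ([0.99536] and [0.97730]): 0.99536 × 0.97730 = 0.973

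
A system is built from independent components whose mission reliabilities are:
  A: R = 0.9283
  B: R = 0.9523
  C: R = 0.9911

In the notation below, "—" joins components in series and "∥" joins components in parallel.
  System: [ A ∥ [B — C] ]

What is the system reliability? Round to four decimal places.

Series (B and C): 0.952300 × 0.991100 = 0.943825
Parallel (A and [0.943825]): 1 − (1 − 0.928300)(1 − 0.943825) = 0.9960

0.9960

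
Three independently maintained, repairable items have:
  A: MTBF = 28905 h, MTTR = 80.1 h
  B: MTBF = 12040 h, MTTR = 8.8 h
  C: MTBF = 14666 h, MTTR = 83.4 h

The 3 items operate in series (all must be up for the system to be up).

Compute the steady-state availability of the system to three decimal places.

0.991

A(A) = MTBF/(MTBF+MTTR) = 28905/(28905+80.1) = 0.997237
A(B) = MTBF/(MTBF+MTTR) = 12040/(12040+8.8) = 0.999270
A(C) = MTBF/(MTBF+MTTR) = 14666/(14666+83.4) = 0.994346
Series availability: 0.997237 × 0.999270 × 0.994346 = 0.991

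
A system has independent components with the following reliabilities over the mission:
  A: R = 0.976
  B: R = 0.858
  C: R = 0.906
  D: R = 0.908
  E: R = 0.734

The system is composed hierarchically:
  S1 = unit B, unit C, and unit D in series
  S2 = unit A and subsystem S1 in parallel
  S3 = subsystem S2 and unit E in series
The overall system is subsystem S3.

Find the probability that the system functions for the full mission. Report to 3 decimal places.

Series (B, C, and D): 0.85800 × 0.90600 × 0.90800 = 0.70583
Parallel (A and [0.70583]): 1 − (1 − 0.97600)(1 − 0.70583) = 0.99294
Series ([0.99294] and E): 0.99294 × 0.73400 = 0.729

0.729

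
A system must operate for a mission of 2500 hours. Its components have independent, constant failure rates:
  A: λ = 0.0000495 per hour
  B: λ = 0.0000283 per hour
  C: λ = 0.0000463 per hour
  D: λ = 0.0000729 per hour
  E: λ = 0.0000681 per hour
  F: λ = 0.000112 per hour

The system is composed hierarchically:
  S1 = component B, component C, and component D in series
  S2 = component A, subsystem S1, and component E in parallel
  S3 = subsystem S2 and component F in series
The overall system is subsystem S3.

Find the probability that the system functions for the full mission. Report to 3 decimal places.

0.752

R(A) = exp(−0.0000495 × 2500) = 0.88360
R(B) = exp(−0.0000283 × 2500) = 0.93169
R(C) = exp(−0.0000463 × 2500) = 0.89070
R(D) = exp(−0.0000729 × 2500) = 0.83339
R(E) = exp(−0.0000681 × 2500) = 0.84345
R(F) = exp(−0.000112 × 2500) = 0.75578
Series (B, C, and D): 0.93169 × 0.89070 × 0.83339 = 0.69159
Parallel (A, [0.69159], and E): 1 − (1 − 0.88360)(1 − 0.69159)(1 − 0.84345) = 0.99438
Series ([0.99438] and F): 0.99438 × 0.75578 = 0.752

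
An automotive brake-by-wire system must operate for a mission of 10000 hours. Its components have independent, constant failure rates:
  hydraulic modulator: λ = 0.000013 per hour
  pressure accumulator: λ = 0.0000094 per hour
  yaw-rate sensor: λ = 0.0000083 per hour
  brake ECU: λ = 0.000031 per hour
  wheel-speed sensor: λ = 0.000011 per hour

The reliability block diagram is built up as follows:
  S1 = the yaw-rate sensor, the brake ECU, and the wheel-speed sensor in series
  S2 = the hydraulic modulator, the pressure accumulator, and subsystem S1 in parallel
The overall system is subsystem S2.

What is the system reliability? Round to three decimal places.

R(hydraulic modulator) = exp(−0.000013 × 10000) = 0.87810
R(pressure accumulator) = exp(−0.0000094 × 10000) = 0.91028
R(yaw-rate sensor) = exp(−0.0000083 × 10000) = 0.92035
R(brake ECU) = exp(−0.000031 × 10000) = 0.73345
R(wheel-speed sensor) = exp(−0.000011 × 10000) = 0.89583
Series (yaw-rate sensor, brake ECU, and wheel-speed sensor): 0.92035 × 0.73345 × 0.89583 = 0.60471
Parallel (hydraulic modulator, pressure accumulator, and [0.60471]): 1 − (1 − 0.87810)(1 − 0.91028)(1 − 0.60471) = 0.996

0.996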